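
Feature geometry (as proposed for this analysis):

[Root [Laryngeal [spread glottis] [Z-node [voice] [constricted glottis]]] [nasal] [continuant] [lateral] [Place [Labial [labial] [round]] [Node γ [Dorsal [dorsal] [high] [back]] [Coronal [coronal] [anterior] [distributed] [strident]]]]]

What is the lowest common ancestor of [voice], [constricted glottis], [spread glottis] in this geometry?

Laryngeal

[voice]: Root ▹ Laryngeal ▹ Z-node ▹ [voice].
[constricted glottis]: Root ▹ Laryngeal ▹ Z-node ▹ [constricted glottis].
[spread glottis]: Root ▹ Laryngeal ▹ [spread glottis].
The lowest node appearing on every path is Laryngeal; each proper daughter of Laryngeal fails to dominate at least one of the listed features.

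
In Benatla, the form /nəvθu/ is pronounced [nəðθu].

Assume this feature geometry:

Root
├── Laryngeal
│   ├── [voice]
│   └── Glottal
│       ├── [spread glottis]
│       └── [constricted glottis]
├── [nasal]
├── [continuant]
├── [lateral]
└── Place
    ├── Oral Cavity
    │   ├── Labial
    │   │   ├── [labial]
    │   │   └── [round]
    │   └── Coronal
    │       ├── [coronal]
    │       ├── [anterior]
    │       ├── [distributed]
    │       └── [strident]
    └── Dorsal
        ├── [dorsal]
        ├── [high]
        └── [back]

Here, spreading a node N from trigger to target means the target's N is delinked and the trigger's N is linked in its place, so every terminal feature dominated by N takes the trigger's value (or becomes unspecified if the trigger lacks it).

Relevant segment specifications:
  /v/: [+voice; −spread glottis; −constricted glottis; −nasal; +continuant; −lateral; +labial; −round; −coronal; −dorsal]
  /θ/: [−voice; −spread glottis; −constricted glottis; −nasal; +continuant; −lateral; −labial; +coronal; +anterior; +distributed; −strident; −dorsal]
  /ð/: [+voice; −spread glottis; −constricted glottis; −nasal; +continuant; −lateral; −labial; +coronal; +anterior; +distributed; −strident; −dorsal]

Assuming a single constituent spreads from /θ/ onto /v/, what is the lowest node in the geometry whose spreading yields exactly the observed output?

The alternation /v/ → [ð] changes [labial], [round], [coronal], [anterior], [distributed], [strident] and nothing else.
The smallest constituent containing every changed terminal is Oral Cavity — each of its daughters lacks at least one of the affected features.
Spreading Oral Cavity from /θ/ overwrites each of those terminals with /θ/'s values, yielding exactly [ð].
[voice] stays as in /v/ although /θ/ differs there, so no node dominating it spread; among the remaining candidates Oral Cavity is the lowest that derives the output.

Oral Cavity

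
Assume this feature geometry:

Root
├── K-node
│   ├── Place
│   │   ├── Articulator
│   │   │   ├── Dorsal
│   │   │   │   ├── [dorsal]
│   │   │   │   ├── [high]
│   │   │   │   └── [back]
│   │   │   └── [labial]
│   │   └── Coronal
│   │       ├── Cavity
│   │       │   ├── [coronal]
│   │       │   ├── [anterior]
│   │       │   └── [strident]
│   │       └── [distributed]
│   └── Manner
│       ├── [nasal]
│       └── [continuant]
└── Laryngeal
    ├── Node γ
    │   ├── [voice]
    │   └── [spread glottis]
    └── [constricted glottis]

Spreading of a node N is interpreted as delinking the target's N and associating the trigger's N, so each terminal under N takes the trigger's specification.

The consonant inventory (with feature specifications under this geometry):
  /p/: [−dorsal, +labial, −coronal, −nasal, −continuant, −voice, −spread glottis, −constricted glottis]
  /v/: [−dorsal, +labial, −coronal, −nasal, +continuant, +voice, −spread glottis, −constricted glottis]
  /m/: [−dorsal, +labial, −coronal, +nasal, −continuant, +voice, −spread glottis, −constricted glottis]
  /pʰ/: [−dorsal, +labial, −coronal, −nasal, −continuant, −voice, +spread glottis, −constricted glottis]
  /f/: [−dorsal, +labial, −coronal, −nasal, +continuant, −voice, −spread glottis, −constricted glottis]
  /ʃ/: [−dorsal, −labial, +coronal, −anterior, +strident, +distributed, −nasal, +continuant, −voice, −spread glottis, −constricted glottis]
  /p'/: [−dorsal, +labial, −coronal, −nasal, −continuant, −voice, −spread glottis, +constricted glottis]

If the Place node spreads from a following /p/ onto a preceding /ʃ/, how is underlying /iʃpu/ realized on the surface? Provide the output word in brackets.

[ifpu]

Terminals under Place in this geometry: [dorsal], [high], [back], [labial], [coronal], [anterior], [strident], [distributed].
Spreading Place from /p/ onto /ʃ/ replaces those values with /p/'s: [−dorsal], [+labial], [−coronal]. Features outside Place ([nasal], [continuant], [voice], …) stay as in /ʃ/.
This feature bundle is that of [f], so /iʃpu/ surfaces as [ifpu].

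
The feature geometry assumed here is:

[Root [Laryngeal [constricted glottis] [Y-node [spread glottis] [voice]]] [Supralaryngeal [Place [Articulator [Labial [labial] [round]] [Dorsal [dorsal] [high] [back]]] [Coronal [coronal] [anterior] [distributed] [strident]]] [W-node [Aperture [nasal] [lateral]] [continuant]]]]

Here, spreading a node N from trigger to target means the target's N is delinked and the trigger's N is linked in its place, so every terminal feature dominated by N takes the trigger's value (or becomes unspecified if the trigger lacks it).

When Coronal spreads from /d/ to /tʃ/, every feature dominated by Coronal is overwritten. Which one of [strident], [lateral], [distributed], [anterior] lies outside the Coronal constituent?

[lateral]

Coronal dominates exactly [coronal], [anterior], [distributed], [strident].
[anterior], [distributed], [strident] all lie under Coronal, so they are overwritten when Coronal spreads.
But [lateral] is a dependent of Aperture, outside Coronal; it is therefore untouched by the spreading.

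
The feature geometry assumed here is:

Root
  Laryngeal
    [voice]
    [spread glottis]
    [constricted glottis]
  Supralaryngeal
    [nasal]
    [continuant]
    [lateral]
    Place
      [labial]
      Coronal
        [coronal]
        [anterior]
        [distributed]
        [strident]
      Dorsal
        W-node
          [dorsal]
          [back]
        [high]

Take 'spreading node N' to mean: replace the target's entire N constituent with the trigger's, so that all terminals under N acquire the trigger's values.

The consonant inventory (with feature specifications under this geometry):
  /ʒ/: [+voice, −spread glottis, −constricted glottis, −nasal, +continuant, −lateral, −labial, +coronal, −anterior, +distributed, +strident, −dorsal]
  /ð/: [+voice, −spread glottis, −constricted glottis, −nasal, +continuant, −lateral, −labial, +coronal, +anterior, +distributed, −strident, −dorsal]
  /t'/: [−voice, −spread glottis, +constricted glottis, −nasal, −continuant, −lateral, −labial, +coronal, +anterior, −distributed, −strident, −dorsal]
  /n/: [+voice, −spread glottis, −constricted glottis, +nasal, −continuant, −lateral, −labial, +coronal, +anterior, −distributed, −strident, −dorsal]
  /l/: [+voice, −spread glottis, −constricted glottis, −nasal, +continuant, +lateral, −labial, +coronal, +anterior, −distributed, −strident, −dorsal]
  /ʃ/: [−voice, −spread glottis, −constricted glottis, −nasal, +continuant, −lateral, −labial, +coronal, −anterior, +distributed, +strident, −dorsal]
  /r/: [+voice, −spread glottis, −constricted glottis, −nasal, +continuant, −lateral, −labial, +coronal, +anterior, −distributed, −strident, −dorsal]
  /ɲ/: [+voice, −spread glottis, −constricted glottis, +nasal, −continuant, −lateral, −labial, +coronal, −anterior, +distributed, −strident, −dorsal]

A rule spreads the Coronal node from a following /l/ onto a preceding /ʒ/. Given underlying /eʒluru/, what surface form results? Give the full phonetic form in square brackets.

The Coronal node dominates the terminals [coronal], [anterior], [distributed], [strident].
The target acquires /l/'s values for everything under Coronal — [+coronal], [+anterior], [−distributed], [−strident] — while keeping its own [voice], [spread glottis], [constricted glottis], ….
The resulting bundle matches /r/ in the inventory; substituting it for /ʒ/ gives [erluru].

[erluru]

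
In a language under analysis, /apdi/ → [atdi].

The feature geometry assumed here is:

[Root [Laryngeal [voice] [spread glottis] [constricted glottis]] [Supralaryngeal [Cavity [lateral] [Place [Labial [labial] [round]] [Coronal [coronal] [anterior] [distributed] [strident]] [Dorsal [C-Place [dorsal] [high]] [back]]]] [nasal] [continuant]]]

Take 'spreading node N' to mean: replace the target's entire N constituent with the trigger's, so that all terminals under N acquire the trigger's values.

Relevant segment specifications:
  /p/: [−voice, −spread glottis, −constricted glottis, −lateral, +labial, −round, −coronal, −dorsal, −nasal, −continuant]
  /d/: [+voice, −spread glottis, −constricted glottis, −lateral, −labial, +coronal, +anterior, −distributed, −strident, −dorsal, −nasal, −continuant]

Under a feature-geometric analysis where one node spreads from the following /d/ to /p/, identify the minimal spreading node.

Feature comparison: [labial], [round], [coronal], [anterior], [distributed], [strident] differ between /p/ and [t]; the remaining terminals match.
The smallest constituent containing every changed terminal is Place — each of its daughters lacks at least one of the affected features.
If Place spreads, every terminal under it takes /d/'s value, producing [t] as observed.
[voice] stays as in /p/ although /d/ differs there, so no node dominating it spread; among the remaining candidates Place is the lowest that derives the output.

Place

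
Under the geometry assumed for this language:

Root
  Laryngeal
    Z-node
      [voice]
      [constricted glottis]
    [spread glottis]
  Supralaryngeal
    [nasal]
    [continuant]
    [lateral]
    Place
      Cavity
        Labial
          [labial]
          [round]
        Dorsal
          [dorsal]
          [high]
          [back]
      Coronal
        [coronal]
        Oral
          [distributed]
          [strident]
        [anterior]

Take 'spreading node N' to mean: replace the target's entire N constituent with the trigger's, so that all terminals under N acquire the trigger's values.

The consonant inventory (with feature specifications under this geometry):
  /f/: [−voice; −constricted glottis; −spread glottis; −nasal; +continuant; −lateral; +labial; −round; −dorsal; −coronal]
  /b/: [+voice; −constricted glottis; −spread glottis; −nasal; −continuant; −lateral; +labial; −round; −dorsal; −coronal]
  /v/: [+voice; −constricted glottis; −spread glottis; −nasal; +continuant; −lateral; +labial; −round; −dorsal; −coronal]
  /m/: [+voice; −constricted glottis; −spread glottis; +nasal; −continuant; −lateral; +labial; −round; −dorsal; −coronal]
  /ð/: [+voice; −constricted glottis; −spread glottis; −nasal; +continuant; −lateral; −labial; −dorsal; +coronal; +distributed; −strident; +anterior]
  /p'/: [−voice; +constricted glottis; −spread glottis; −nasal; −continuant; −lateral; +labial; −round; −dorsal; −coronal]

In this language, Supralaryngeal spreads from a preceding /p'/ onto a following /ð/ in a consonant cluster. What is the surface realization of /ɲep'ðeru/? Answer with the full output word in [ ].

[ɲep'beru]

Supralaryngeal immediately or transitively dominates [nasal], [continuant], [lateral], [labial], [round], [dorsal], [high], [back], [coronal], [distributed], [strident], [anterior].
The target acquires /p'/'s values for everything under Supralaryngeal — [−nasal], [−continuant], [−lateral], [+labial], [−round], [−dorsal], [−coronal] — while keeping its own [voice], [constricted glottis], [spread glottis].
The resulting bundle matches /b/ in the inventory; substituting it for /ð/ gives [ɲep'beru].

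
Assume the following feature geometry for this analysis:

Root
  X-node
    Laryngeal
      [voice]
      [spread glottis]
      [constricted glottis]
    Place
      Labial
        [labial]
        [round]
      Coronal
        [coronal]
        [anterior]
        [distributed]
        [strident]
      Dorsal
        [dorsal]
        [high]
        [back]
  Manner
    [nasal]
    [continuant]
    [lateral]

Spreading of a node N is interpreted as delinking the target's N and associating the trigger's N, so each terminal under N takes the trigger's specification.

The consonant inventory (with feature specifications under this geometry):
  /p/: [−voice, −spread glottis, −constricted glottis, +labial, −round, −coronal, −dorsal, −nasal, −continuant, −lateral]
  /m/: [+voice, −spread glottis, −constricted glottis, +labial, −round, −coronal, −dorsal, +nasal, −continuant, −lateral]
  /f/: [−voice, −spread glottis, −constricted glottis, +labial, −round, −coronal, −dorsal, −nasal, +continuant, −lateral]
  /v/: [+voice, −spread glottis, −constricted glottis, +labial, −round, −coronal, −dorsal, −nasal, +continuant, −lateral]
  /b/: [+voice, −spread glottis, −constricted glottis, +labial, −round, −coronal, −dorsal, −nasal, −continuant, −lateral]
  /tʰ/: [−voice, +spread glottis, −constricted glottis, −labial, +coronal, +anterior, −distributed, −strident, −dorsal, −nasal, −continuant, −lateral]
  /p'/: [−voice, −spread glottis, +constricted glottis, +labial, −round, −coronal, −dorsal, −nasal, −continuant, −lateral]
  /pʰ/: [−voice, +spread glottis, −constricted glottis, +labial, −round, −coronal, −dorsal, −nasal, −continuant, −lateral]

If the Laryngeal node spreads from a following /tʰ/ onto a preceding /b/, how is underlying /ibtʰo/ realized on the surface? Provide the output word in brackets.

Laryngeal immediately or transitively dominates [voice], [spread glottis], [constricted glottis].
Spreading Laryngeal from /tʰ/ onto /b/ replaces those values with /tʰ/'s: [−voice], [+spread glottis], [−constricted glottis]. Features outside Laryngeal ([labial], [round], [coronal], …) stay as in /b/.
Among the inventory, only /pʰ/ has exactly this specification, giving the surface form [ipʰtʰo].

[ipʰtʰo]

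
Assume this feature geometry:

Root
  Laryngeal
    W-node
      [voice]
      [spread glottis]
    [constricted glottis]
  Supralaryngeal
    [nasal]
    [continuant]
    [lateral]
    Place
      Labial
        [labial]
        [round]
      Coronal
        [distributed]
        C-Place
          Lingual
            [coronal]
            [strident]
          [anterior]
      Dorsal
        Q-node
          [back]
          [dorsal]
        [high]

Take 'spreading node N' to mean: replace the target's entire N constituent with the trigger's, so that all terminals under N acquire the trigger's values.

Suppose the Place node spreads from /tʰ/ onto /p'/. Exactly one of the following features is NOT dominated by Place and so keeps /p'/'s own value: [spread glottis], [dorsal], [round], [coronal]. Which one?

The terminals dominated by Place are [labial], [round], [distributed], [coronal], [strident], [anterior], [back], [dorsal], [high].
[dorsal], [coronal], [round] all lie under Place, so they are overwritten when Place spreads.
[spread glottis] attaches under W-node, not under Place, so /p'/ retains its own value for [spread glottis].

[spread glottis]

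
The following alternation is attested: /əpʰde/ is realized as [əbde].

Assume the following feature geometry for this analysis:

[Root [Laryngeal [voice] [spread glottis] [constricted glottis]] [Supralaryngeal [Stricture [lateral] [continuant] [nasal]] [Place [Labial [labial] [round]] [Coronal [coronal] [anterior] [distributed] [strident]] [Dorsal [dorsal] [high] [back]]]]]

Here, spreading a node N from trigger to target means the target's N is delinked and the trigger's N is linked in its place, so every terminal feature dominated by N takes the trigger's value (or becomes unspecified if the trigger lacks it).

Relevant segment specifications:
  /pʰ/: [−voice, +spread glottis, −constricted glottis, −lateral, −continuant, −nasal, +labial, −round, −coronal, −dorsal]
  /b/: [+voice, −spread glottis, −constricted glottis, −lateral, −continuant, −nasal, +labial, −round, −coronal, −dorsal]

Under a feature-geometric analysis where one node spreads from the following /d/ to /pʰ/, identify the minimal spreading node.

Laryngeal

/pʰ/ and [b] differ in [voice], [spread glottis]; every other specified feature is identical.
These terminals are all dominated by Laryngeal, and no proper subconstituent of Laryngeal covers them all; Laryngeal is their lowest common ancestor.
If Laryngeal spreads, every terminal under it takes /d/'s value, producing [b] as observed.
[labial], [coronal] — on which /d/ differs from /pʰ/ — are unchanged, so Root cannot have spread; the constituent is no larger than Laryngeal.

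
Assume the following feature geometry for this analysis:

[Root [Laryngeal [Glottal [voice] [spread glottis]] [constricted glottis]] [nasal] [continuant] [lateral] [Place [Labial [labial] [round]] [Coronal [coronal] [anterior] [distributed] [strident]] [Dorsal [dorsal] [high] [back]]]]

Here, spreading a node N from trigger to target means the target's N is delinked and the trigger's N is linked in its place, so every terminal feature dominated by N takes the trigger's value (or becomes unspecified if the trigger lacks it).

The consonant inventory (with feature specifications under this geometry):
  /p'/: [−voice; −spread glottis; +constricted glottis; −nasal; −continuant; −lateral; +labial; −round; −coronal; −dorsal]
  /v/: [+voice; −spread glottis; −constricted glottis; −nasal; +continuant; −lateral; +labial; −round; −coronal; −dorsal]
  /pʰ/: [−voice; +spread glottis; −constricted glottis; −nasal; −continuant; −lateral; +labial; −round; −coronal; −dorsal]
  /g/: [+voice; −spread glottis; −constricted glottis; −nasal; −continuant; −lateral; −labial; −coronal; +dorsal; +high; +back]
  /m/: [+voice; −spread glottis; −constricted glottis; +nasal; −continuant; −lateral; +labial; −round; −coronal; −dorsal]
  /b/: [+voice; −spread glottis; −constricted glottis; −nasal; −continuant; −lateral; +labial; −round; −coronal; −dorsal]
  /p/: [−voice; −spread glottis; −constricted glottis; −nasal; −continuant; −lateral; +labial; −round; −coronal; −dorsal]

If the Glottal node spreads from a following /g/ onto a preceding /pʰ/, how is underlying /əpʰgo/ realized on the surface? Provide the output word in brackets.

The Glottal node dominates the terminals [voice], [spread glottis].
After delinking /pʰ/'s Glottal and linking /g/'s, the affected terminals become [+voice], [−spread glottis]; [constricted glottis], [nasal], [continuant], … (outside Glottal) are retained from /pʰ/.
This feature bundle is that of [b], so /əpʰgo/ surfaces as [əbgo].

[əbgo]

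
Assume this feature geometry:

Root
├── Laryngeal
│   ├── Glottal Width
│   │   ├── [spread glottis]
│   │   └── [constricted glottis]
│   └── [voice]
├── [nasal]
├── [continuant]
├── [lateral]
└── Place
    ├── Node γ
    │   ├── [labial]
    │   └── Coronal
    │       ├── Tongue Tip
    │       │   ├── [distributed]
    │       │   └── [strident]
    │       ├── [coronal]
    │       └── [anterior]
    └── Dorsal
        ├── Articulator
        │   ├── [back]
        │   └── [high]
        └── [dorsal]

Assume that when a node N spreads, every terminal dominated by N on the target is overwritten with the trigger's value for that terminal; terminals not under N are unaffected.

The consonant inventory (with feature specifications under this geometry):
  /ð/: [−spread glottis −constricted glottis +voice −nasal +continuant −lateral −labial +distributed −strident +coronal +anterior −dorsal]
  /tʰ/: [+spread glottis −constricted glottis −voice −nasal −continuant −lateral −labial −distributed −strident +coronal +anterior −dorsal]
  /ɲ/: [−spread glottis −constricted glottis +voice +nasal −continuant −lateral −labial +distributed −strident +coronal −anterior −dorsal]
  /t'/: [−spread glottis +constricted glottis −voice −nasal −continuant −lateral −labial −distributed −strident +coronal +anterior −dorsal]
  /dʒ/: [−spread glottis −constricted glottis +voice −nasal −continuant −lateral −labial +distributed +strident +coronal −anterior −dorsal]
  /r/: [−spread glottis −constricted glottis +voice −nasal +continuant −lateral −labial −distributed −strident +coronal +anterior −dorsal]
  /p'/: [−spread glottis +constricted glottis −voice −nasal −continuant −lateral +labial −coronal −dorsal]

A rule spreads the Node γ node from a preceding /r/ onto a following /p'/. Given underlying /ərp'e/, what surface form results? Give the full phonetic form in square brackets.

Terminals under Node γ in this geometry: [labial], [distributed], [strident], [coronal], [anterior].
After delinking /p'/'s Node γ and linking /r/'s, the affected terminals become [−labial], [−distributed], [−strident], [+coronal], [+anterior]; [spread glottis], [constricted glottis], [voice], … (outside Node γ) are retained from /p'/.
Among the inventory, only /t'/ has exactly this specification, giving the surface form [ərt'e].

[ərt'e]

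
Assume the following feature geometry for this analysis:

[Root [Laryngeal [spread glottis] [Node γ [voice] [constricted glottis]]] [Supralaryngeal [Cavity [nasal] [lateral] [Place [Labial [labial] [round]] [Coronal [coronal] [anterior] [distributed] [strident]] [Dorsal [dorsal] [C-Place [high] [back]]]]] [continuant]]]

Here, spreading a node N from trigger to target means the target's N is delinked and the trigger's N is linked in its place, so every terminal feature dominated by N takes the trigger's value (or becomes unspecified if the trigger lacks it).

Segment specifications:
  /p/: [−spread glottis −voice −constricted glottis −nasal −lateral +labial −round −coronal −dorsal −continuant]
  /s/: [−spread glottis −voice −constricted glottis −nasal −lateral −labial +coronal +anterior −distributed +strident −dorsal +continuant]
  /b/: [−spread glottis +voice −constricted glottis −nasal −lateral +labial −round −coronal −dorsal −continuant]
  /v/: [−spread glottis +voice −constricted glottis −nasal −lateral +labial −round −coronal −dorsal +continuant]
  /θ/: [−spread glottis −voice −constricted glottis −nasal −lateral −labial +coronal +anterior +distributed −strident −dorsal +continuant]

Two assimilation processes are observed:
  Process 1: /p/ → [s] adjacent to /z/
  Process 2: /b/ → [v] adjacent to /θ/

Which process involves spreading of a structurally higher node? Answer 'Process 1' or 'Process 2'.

Process 1

Process 1: the features that change are [continuant], [labial], [round], [coronal], [anterior], [distributed], [strident]; the minimal node is Supralaryngeal (depth 1).
Process 2 alters [continuant]; the lowest dominating node is [continuant] (depth 2 from Root).
Depth 1 < depth 2; Process 1 involves the structurally higher constituent Supralaryngeal.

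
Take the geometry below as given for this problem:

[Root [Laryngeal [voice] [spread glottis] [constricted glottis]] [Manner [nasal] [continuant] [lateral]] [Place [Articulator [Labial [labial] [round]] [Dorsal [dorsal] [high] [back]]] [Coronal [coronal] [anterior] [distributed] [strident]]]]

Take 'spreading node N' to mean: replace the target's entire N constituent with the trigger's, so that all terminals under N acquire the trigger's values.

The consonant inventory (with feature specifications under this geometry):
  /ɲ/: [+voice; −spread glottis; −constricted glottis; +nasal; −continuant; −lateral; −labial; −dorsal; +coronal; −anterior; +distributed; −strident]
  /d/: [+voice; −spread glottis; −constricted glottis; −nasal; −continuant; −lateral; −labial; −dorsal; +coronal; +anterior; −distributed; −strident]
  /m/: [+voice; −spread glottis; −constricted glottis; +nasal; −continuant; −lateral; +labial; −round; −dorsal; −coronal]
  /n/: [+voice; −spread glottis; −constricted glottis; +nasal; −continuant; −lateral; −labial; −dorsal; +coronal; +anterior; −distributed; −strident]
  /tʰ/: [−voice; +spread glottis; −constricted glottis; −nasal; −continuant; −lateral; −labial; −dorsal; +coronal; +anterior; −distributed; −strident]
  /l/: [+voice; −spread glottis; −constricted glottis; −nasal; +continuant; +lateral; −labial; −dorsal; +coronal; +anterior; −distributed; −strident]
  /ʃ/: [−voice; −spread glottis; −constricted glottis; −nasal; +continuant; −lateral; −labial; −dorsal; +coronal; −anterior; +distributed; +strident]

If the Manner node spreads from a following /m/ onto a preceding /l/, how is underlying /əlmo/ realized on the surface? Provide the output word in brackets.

The Manner node dominates the terminals [nasal], [continuant], [lateral].
Spreading Manner from /m/ onto /l/ replaces those values with /m/'s: [+nasal], [−continuant], [−lateral]. Features outside Manner ([voice], [spread glottis], [constricted glottis], …) stay as in /l/.
Among the inventory, only /n/ has exactly this specification, giving the surface form [ənmo].

[ənmo]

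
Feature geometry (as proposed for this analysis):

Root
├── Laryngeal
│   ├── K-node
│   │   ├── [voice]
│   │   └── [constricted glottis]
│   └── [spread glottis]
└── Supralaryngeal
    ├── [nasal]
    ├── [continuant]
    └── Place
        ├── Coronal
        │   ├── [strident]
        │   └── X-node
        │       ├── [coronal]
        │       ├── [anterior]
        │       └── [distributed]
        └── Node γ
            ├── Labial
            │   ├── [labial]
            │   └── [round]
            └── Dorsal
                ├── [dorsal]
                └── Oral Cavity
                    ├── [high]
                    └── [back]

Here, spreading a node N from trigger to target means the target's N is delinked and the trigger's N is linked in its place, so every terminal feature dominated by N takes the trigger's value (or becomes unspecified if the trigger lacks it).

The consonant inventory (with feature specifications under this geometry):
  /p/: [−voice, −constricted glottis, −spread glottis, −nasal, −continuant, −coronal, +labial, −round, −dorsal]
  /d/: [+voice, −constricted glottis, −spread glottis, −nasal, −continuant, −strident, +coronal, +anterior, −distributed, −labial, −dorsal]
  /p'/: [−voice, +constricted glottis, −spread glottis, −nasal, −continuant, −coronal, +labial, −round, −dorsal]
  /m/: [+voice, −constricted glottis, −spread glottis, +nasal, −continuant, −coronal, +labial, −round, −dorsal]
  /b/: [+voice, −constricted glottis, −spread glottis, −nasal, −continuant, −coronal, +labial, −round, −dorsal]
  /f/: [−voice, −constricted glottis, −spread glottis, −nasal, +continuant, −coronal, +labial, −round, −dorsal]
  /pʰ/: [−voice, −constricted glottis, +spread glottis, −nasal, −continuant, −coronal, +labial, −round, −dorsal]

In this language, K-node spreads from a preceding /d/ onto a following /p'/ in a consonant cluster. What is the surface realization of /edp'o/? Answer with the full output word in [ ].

[edbo]

K-node immediately or transitively dominates [voice], [constricted glottis].
Spreading K-node from /d/ onto /p'/ replaces those values with /d/'s: [+voice], [−constricted glottis]. Features outside K-node ([spread glottis], [nasal], [continuant], …) stay as in /p'/.
The resulting bundle matches /b/ in the inventory; substituting it for /p'/ gives [edbo].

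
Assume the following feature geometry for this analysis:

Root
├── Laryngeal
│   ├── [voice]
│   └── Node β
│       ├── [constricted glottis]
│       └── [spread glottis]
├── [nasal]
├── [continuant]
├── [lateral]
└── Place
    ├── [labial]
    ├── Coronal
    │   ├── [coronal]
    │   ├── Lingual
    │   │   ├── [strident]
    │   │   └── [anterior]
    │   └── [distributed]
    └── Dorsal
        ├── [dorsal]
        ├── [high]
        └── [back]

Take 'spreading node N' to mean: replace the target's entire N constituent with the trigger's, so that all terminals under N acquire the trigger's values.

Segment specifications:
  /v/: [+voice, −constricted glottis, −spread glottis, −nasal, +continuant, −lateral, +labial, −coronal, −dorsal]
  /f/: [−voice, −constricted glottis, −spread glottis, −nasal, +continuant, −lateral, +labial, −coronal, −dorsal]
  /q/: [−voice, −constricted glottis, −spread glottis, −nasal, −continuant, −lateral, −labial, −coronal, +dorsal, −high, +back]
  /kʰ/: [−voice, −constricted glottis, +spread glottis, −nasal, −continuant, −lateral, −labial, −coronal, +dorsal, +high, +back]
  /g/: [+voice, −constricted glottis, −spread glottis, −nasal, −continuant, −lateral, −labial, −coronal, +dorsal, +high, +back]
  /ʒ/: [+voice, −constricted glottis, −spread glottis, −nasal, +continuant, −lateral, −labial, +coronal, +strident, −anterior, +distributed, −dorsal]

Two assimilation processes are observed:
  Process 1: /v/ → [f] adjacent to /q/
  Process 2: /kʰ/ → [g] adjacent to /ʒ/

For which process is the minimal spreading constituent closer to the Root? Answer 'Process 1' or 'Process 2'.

Process 2

Process 1: the feature that changes is [voice]; the minimal node is [voice] (depth 2).
Process 2: the features that change are [voice], [spread glottis]; the minimal node is Laryngeal (depth 1).
Laryngeal is closer to Root than [voice], so Process 2 spreads the higher node.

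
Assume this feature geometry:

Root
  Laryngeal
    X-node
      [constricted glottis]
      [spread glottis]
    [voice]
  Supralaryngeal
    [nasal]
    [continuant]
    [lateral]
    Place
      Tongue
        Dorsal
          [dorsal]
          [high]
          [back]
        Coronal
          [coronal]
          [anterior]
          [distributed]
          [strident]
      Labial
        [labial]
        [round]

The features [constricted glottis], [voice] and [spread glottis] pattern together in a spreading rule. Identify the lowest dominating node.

Laryngeal

[constricted glottis]: Root → Laryngeal → X-node → [constricted glottis].
[voice]: Root → Laryngeal → [voice].
[spread glottis]: Root → Laryngeal → X-node → [spread glottis].
These paths first converge at Laryngeal; no daughter of Laryngeal dominates all 3 features, so Laryngeal is the minimal constituent.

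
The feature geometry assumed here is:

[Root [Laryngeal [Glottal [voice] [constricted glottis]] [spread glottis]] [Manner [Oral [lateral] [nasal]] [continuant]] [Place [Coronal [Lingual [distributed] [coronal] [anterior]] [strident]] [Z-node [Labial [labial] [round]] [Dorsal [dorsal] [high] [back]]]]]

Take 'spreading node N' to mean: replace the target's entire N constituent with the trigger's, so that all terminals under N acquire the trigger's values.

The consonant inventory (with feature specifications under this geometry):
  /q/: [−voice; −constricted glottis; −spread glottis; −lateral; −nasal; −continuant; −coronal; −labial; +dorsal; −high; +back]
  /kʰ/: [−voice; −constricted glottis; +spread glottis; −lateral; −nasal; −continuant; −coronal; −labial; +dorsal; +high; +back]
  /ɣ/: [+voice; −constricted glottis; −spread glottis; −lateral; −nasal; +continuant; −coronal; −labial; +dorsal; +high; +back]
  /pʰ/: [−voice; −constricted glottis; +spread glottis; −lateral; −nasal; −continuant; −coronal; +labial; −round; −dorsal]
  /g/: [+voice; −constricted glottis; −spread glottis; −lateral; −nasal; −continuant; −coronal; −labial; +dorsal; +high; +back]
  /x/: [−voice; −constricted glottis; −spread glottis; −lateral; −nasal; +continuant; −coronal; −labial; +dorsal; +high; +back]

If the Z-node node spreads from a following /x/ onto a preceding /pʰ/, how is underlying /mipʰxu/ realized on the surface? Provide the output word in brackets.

[mikʰxu]

Z-node immediately or transitively dominates [labial], [round], [dorsal], [high], [back].
After delinking /pʰ/'s Z-node and linking /x/'s, the affected terminals become [−labial], [+dorsal], [+high], [+back]; [voice], [constricted glottis], [spread glottis], … (outside Z-node) are retained from /pʰ/.
This feature bundle is that of [kʰ], so /mipʰxu/ surfaces as [mikʰxu].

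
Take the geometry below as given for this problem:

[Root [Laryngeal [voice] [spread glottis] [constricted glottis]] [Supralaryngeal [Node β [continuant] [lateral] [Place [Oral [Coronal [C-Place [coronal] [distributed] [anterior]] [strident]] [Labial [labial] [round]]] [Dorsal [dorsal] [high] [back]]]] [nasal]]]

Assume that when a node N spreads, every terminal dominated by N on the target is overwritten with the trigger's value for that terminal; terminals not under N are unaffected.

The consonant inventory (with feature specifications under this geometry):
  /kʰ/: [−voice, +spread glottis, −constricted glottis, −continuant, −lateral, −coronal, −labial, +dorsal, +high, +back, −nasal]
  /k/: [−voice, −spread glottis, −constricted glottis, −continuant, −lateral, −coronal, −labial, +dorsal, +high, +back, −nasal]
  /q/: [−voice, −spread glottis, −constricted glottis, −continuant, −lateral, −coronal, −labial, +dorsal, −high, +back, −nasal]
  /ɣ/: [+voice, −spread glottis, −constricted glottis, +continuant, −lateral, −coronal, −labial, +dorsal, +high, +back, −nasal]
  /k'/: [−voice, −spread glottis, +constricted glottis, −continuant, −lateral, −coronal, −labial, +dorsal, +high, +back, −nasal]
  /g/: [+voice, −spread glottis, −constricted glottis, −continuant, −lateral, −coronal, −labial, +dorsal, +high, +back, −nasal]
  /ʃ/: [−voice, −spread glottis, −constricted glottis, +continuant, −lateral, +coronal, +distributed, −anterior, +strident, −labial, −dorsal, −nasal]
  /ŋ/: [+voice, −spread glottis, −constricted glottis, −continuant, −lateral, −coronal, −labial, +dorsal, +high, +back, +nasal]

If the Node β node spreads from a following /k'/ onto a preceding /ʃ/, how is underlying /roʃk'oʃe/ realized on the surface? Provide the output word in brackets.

Node β immediately or transitively dominates [continuant], [lateral], [coronal], [distributed], [anterior], [strident], [labial], [round], [dorsal], [high], [back].
After delinking /ʃ/'s Node β and linking /k'/'s, the affected terminals become [−continuant], [−lateral], [−coronal], [−labial], [+dorsal], [+high], [+back]; [voice], [spread glottis], [constricted glottis], … (outside Node β) are retained from /ʃ/.
Among the inventory, only /k/ has exactly this specification, giving the surface form [rokk'oʃe].

[rokk'oʃe]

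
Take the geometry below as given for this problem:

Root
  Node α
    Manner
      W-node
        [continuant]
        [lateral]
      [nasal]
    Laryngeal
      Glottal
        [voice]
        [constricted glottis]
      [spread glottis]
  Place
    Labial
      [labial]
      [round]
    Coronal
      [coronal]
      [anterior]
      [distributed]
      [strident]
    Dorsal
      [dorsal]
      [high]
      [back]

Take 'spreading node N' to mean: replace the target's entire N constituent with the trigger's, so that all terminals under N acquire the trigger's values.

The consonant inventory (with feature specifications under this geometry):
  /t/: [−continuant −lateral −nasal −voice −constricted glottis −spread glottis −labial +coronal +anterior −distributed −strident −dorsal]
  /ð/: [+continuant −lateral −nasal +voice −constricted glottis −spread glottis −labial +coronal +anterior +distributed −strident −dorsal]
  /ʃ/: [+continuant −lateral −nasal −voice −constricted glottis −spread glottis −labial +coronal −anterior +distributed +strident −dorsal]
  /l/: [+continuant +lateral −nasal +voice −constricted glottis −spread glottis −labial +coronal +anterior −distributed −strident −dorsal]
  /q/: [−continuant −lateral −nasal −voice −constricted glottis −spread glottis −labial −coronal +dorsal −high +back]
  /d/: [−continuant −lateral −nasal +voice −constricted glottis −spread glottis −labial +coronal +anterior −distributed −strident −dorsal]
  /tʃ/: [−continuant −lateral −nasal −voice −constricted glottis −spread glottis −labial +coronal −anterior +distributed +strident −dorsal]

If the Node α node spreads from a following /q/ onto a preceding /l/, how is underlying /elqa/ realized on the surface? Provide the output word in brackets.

[etqa]

Terminals under Node α in this geometry: [continuant], [lateral], [nasal], [voice], [constricted glottis], [spread glottis].
After delinking /l/'s Node α and linking /q/'s, the affected terminals become [−continuant], [−lateral], [−nasal], [−voice], [−constricted glottis], [−spread glottis]; [labial], [coronal], [anterior], … (outside Node α) are retained from /l/.
The resulting bundle matches /t/ in the inventory; substituting it for /l/ gives [etqa].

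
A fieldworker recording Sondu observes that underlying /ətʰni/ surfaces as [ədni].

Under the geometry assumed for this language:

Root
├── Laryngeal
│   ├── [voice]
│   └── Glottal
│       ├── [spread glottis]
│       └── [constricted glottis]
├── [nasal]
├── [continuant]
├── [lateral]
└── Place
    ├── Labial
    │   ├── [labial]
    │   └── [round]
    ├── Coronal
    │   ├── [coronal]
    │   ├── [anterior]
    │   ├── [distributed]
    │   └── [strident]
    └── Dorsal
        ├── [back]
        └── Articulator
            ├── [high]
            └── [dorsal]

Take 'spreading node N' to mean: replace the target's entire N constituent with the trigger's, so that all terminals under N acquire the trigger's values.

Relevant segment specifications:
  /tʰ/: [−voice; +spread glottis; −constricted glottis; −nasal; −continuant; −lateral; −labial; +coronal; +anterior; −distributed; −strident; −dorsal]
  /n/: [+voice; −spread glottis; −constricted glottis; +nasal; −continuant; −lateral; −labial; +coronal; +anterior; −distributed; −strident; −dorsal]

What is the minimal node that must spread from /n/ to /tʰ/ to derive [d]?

The alternation /tʰ/ → [d] changes [voice], [spread glottis] and nothing else.
Tracing each changed feature up the tree, the paths first meet at Laryngeal; any lower node misses at least one of them.
Spreading Laryngeal from /n/ overwrites each of those terminals with /n/'s values, yielding exactly [d].
Had Root spread, [nasal] would have taken /n/'s value; it stays as in /tʰ/, confirming the spreading constituent is exactly Laryngeal.

Laryngeal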